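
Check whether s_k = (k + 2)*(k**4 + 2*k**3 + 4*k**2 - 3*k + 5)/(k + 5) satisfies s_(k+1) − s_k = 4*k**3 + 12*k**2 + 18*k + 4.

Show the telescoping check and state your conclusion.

s_(k+1) = (k**5 + 9*k**4 + 34*k**3 + 63*k**2 + 54*k + 27)/(k + 6)
s_(k+1) − s_k = (4*k**5 + 47*k**4 + 180*k**3 + 340*k**2 + 293*k + 75)/(k**2 + 11*k + 30)
(s_(k+1) − s_k) − t_k = 3*(-3*k**4 - 30*k**3 - 74*k**2 - 97*k - 15)/(k**2 + 11*k + 30)

Invalid: residual 3*(-3*k**4 - 30*k**3 - 74*k**2 - 97*k - 15)/(k**2 + 11*k + 30) ≠ 0.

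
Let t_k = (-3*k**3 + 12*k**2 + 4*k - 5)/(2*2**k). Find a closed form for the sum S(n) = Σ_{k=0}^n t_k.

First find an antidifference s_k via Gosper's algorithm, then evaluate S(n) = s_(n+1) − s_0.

t_(k+1)/t_k = (3*k**3 - 3*k**2 - 19*k - 8)/(2*(3*k**3 - 12*k**2 - 4*k + 5)).
So A=1/2 and B=1, with C=k**3 - 4*k**2 - 4*k/3 + 5/3.
Need (1/2)·f(k+1) − (1)·f(k) = k**3 - 4*k**2 - 4*k/3 + 5/3.
Degrees (0,0,3) ⇒ d ≤ 3.
A polynomial solution: f(k) = -2*(3*k**3 - 3*k**2 - k + 4)/3.
So s_k = (B(k−1)f/C)·t_k = (-2*(3*k**3 - 3*k**2 - k + 4)/(3*k**3 - 12*k**2 - 4*k + 5))·t_k = (3*k**3 - 3*k**2 - k + 4)/2**k.
Verify: (-3*k**3 + 12*k**2 + 4*k - 5)/(2*2**k) matches t_k.
Telescope: S(n) = s_(n+1) − s_(0) = 2**(-n - 1)*(3*n**3 + 6*n**2 + 2*n + 3) − (4) = 2**(-n - 1)*(-2**(n + 3) + 3*n**3 + 6*n**2 + 2*n + 3).

S(n) = 2**(-n - 1)*(-2**(n + 3) + 3*n**3 + 6*n**2 + 2*n + 3)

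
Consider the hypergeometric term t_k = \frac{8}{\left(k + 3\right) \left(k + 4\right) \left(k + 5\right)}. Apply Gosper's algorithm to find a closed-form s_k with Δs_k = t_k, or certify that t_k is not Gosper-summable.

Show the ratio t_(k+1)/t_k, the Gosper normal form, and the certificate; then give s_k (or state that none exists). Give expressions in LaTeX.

t_(k+1)/t_k = (k + 3)/(k + 6).
A = k + 3, B = k + 6, C = 1.
Set up (k + 3)·f(k+1) − (k + 5)·f(k) − (1) = 0.
deg f ≤ 2 (via 1,1,0).
Solving with deg f ≤ 2: f(k) = k*(k + 7)/24.
Certificate R = B(k−1)f/C = k*(k + 5)*(k + 7)/24 gives s_k = k*(k + 7)/(3*(k + 3)*(k + 4)).
s_(k+1) − s_k = 8/(k**3 + 12*k**2 + 47*k + 60) = t_k.

s_k = \frac{k \left(k + 7\right)}{3 \left(k + 3\right) \left(k + 4\right)}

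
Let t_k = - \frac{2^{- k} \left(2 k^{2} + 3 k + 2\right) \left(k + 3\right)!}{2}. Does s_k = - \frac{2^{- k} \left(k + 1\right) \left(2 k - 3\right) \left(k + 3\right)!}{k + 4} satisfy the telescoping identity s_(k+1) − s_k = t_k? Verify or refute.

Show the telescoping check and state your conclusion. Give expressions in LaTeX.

s_(k+1) = -(k + 2)*(2*k - 1)*factorial(k + 4)/(2*2**k*(k + 5))
s_(k+1) − s_k = -(2*k**4 + 15*k**3 + 36*k**2 + 48*k - 2)*factorial(k + 3)/(2*2**k*(k + 4)*(k + 5))
(s_(k+1) − s_k) − t_k = 3*(2*k**3 + 11*k**2 + 10*k + 14)*factorial(k + 3)/(2*2**k*(k + 4)*(k + 5))

Invalid: residual \frac{3 \cdot 2^{- k} \left(2 k^{3} + 11 k^{2} + 10 k + 14\right) \left(k + 3\right)!}{2 \left(k + 4\right) \left(k + 5\right)} ≠ 0.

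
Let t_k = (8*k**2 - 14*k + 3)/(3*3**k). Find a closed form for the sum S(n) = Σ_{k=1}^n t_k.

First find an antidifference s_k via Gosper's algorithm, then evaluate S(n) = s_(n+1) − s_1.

S(n) = 3**(-n - 1)*(3**(n + 1) - 4*n**2 - 5*n - 3)

Ratio r(k) = (8*k**2 + 2*k - 3)/(3*(8*k**2 - 14*k + 3)).
So A=1/3 and B=1, with C=k**2 - 7*k/4 + 3/8.
Key eq: (1/3)·f(k+1) = (1)·f(k) + (k**2 - 7*k/4 + 3/8).
deg f ≤ 2 (via 0,0,2).
Match coefficients ⇒ f(k) = -3*(4*k**2 - 3*k + 2)/8.
Certificate R = B(k−1)f/C = -3*(4*k**2 - 3*k + 2)/((2*k - 3)*(4*k - 1)) gives s_k = (-4*k**2 + 3*k - 2)/3**k.
s_(k+1) − s_k = (8*k**2 - 14*k + 3)/(3*3**k) = t_k.
Telescope: S(n) = s_(n+1) − s_(1) = 3**(-n - 1)*(-4*n**2 - 5*n - 3) − (-1) = 3**(-n - 1)*(3**(n + 1) - 4*n**2 - 5*n - 3).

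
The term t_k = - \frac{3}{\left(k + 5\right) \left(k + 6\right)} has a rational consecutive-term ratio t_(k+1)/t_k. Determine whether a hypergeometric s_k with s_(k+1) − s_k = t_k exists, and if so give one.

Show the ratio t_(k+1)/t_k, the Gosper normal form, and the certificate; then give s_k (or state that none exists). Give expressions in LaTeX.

s_k = - \frac{3 k}{5 k + 25}

Compute t_(k+1)/t_k: get (k + 5)/(k + 7).
Gosper form: A/B · C(k+1)/C(k) with A=k + 5, B=k + 7, C=1.
f must satisfy (k + 5)·f(k+1) − (k + 6)·f(k) = 1.
Bound: deg f ≤ 1.
Solve for f: f(k) = k/5 (degree 1 ≤ 1).
So s_k = (B(k−1)f/C)·t_k = (k*(k + 6)/5)·t_k = -3*k/(5*k + 25).
Check: Δs_k = -3/(k**2 + 11*k + 30). ✓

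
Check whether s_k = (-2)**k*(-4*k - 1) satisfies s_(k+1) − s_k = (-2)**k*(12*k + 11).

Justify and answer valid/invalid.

s_(k+1) = 2*(-2)**k*(4*k + 5)
s_(k+1) − s_k = (-2)**k*(12*k + 11)
(s_(k+1) − s_k) − t_k = 0

Valid: the claim telescopes to t_k.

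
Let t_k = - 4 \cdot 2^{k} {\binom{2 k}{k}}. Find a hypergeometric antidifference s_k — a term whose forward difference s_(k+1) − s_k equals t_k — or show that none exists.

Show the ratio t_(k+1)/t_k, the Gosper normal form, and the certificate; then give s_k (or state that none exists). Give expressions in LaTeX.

r(k) = 4*(2*k + 1)/(k + 1) after simplifying.
Gosper form: A/B · C(k+1)/C(k) with A=8*k + 4, B=k + 1, C=1.
Solve (8*k + 4)·f(k+1) − (k)·f(k) = 1.
From deg A=1, deg B=1, deg C=0: d=-1.
Negative degree bound (-1): no f exists, t_k not Gosper-summable.

not Gosper-summable; s_k does not exist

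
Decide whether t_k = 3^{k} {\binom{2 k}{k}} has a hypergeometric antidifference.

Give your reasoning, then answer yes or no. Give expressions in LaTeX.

No — key equation has no polynomial f.

r(k) = 6*(2*k + 1)/(k + 1) after simplifying.
Gosper form: A/B · C(k+1)/C(k) with A=12*k + 6, B=k + 1, C=1.
Solve (12*k + 6)·f(k+1) − (k)·f(k) = 1.
From deg A=1, deg B=1, deg C=0: d=-1.
Negative degree bound (-1): no f exists, t_k not Gosper-summable.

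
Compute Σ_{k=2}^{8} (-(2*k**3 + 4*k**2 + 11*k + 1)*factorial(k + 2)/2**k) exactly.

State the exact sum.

Σ = -22609065

t_(k+1)/t_k = (2*k**4 + 16*k**3 + 55*k**2 + 93*k + 54)/(2*(2*k**3 + 4*k**2 + 11*k + 1)).
Take A(k)=k/2 + 3/2, B(k)=1, C(k)=k**3 + 2*k**2 + 11*k/2 + 1/2.
Set up (k/2 + 3/2)·f(k+1) − (1)·f(k) − (k**3 + 2*k**2 + 11*k/2 + 1/2) = 0.
d = 2 from the (1,0,3) case.
Solve for f: f(k) = 2*k**2 - 2*k + 1 (degree 2 ≤ 2).
R(k) = B(k−1)·f(k)/C(k) = 2*(2*k**2 - 2*k + 1)/(2*k**3 + 4*k**2 + 11*k + 1); s_k = R·t_k = -2**(1 - k)*(2*k**2 - 2*k + 1)*factorial(k + 2).
s_(k+1) − s_k = -(2*k**3 + 4*k**2 + 11*k + 1)*factorial(k + 2)/2**k = t_k.
Sum = s_(9) − s_(2); s_(9) = -22609125, s_(2) = -60 ⇒ -22609065.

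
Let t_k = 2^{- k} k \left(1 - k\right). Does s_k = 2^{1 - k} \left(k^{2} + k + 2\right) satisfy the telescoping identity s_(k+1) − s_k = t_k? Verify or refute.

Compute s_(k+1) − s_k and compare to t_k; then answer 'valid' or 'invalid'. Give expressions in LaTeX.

valid; difference matches t_k

s_(k+1) = (k + (k + 1)**2 + 3)/2**k
s_(k+1) − s_k = k*(1 - k)/2**k
(s_(k+1) − s_k) − t_k = 0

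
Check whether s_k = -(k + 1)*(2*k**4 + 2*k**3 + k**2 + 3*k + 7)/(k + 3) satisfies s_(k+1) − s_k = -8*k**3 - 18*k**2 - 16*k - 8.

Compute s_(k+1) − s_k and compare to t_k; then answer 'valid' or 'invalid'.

Invalid: residual 2*(6*k**4 + 40*k**3 + 69*k**2 + 53*k + 17)/(k**2 + 7*k + 12) ≠ 0.

s_(k+1) = (-2*k**5 - 14*k**4 - 39*k**3 - 57*k**2 - 53*k - 30)/(k + 4)
s_(k+1) − s_k = 2*(-4*k**5 - 31*k**4 - 79*k**3 - 99*k**2 - 71*k - 31)/(k**2 + 7*k + 12)
(s_(k+1) − s_k) − t_k = 2*(6*k**4 + 40*k**3 + 69*k**2 + 53*k + 17)/(k**2 + 7*k + 12)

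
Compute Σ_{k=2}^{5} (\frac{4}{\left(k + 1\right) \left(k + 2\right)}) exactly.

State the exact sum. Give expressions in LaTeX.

The ratio is (k + 1)/(k + 3).
So A=k + 1 and B=k + 3, with C=1.
Key eq: (k + 1)·f(k+1) = (k + 2)·f(k) + (1).
Bound: deg f ≤ 1.
A polynomial solution: f(k) = k.
Certificate R = B(k−1)f/C = k*(k + 2) gives s_k = 4*k/(k + 1).
s_(k+1) − s_k = 4/(k**2 + 3*k + 2) = t_k.
Telescoping: Σ = s_(6) − s_(2) = 24/7 − (8/3) = 16/21.

Σ = 16/21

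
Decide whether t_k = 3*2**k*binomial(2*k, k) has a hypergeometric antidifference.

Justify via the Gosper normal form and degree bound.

r(k) = 4*(2*k + 1)/(k + 1) after simplifying.
Take A(k)=8*k + 4, B(k)=k + 1, C(k)=1.
Solve (8*k + 4)·f(k+1) − (k)·f(k) = 1.
deg f ≤ -1 (via 1,1,0).
deg f ≤ -1 is impossible — no certificate.

No — key equation has no polynomial f.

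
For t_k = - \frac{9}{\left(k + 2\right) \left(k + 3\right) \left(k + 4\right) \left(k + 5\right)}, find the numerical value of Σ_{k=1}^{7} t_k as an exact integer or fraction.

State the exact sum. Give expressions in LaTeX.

Compute t_(k+1)/t_k: get (k + 2)/(k + 6).
Normal form (A,B,C) = (k + 2, k + 6, 1).
f must satisfy (k + 2)·f(k+1) − (k + 5)·f(k) = 1.
From deg A=1, deg B=1, deg C=0: d=3.
A polynomial solution: f(k) = k*(k**2 + 9*k + 26)/72.
Certificate R = B(k−1)f/C = k*(k + 5)*(k**2 + 9*k + 26)/72 gives s_k = k*(-k**2 - 9*k - 26)/(8*(k + 2)*(k + 3)*(k + 4)).
Δs = -9/(k**4 + 14*k**3 + 71*k**2 + 154*k + 120), as required.
Sum = s_(8) − s_(1); s_(8) = -27/220, s_(1) = -3/40 ⇒ -21/440.

Σ = -21/440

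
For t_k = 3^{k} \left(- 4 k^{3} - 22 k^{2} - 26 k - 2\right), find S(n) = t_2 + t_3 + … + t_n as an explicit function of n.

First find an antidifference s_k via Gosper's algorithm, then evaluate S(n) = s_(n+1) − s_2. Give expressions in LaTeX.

t_(k+1)/t_k = 3*(2*k**3 + 17*k**2 + 41*k + 27)/(2*k**3 + 11*k**2 + 13*k + 1).
So A=3 and B=1, with C=k**3 + 11*k**2/2 + 13*k/2 + 1/2.
Need (3)·f(k+1) − (1)·f(k) = k**3 + 11*k**2/2 + 13*k/2 + 1/2.
d = 3 from the (0,0,3) case.
Coefficient equations give f(k) = (k - 1)*(k + 1)**2/2.
R(k) = B(k−1)·f(k)/C(k) = (k - 1)*(k + 1)**2/(2*k**3 + 11*k**2 + 13*k + 1); s_k = R·t_k = 2*3**k*(-k**3 - k**2 + k + 1).
Check: Δs_k = 3**k*(-4*k**3 - 22*k**2 - 26*k - 2). ✓
Telescope: S(n) = s_(n+1) − s_(2) = 6*3**n*n*(-n**2 - 4*n - 4) − (-162) = -6*3**n*n**3 - 24*3**n*n**2 - 24*3**n*n + 162.

S(n) = - 6 \cdot 3^{n} n^{3} - 24 \cdot 3^{n} n^{2} - 24 \cdot 3^{n} n + 162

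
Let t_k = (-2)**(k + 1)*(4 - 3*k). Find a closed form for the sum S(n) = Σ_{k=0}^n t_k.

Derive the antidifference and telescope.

t_(k+1)/t_k = 2*(1 - 3*k)/(3*k - 4).
Normal form (A,B,C) = (-2, 1, k - 4/3).
Need (-2)·f(k+1) − (1)·f(k) = k - 4/3.
Bound: deg f ≤ 1.
Solve for f: f(k) = -(k - 2)/3 (degree 1 ≤ 1).
So s_k = (B(k−1)f/C)·t_k = (-(k - 2)/(3*k - 4))·t_k = (-2)**(k + 1)*(k - 2).
Δs = (-2)**(k + 1)*(4 - 3*k), as required.
Evaluate: s_(n+1) = (-2)**(n + 2)*(n - 1); subtract s_(0) = 4 ⇒ S(n) = 4*(-2)**n*n - 4*(-2)**n - 4.

S(n) = 4*(-2)**n*n - 4*(-2)**n - 4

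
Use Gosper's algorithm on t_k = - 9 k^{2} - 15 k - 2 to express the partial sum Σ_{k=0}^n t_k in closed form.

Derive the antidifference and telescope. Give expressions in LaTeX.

S(n) = - 3 n^{3} - 12 n^{2} - 11 n - 2

r(k) = (9*k**2 + 33*k + 26)/(9*k**2 + 15*k + 2) after simplifying.
Factor: A=1; B=1; C=k**2 + 5*k/3 + 2/9.
Solve (1)·f(k+1) − (1)·f(k) = k**2 + 5*k/3 + 2/9.
d = 3 from the (0,0,2) case.
Match coefficients ⇒ f(k) = k*(3*k**2 + 3*k - 4)/9.
Certificate R = B(k−1)f/C = k*(3*k**2 + 3*k - 4)/(9*k**2 + 15*k + 2) gives s_k = k*(-3*k**2 - 3*k + 4).
s_(k+1) − s_k = -9*k**2 - 15*k - 2 = t_k.
Evaluate: s_(n+1) = -3*n**3 - 12*n**2 - 11*n - 2; subtract s_(0) = 0 ⇒ S(n) = -3*n**3 - 12*n**2 - 11*n - 2.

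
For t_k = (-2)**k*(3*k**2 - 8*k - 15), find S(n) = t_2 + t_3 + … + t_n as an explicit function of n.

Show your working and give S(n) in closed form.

S(n) = 2*(-2)**n*n**2 - 4*(-2)**n*n - 12*(-2)**n - 28

Ratio r(k) = 2*(-3*k**2 + 2*k + 20)/(3*k**2 - 8*k - 15).
So A=-2 and B=1, with C=k**2 - 8*k/3 - 5.
Set up (-2)·f(k+1) − (1)·f(k) − (k**2 - 8*k/3 - 5) = 0.
Degrees (0,0,2) ⇒ d ≤ 2.
Solve for f: f(k) = -(k**2 - 4*k - 3)/3 (degree 2 ≤ 2).
Certificate R = B(k−1)f/C = -(k**2 - 4*k - 3)/(3*k**2 - 8*k - 15) gives s_k = (-2)**k*(-k**2 + 4*k + 3).
Verify: (-2)**k*(3*k**2 - 8*k - 15) matches t_k.
Evaluate: s_(n+1) = (-2)**(n + 1)*(-n**2 + 2*n + 6); subtract s_(2) = 28 ⇒ S(n) = 2*(-2)**n*n**2 - 4*(-2)**n*n - 12*(-2)**n - 28.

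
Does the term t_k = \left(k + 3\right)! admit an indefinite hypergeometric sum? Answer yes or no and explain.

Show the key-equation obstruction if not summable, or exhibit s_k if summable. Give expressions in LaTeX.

No — negative degree bound, so no certificate f.

Compute t_(k+1)/t_k: get k + 4.
Normal form (A,B,C) = (k + 4, 1, 1).
Need (k + 4)·f(k+1) − (1)·f(k) = 1.
d = -1 from the (1,0,0) case.
deg f ≤ -1 is impossible — no certificate.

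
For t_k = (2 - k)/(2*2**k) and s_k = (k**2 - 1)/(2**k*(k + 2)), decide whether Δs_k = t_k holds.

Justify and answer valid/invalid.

Invalid: residual (k**2 + 2*k - 6)/(2*2**k*(k**2 + 5*k + 6)) ≠ 0.

s_(k+1) = k*(k + 2)/(2*2**k*(k + 3))
s_(k+1) − s_k = (-k**3 - 2*k**2 + 6*k + 6)/(2*2**k*(k**2 + 5*k + 6))
(s_(k+1) − s_k) − t_k = (k**2 + 2*k - 6)/(2*2**k*(k**2 + 5*k + 6))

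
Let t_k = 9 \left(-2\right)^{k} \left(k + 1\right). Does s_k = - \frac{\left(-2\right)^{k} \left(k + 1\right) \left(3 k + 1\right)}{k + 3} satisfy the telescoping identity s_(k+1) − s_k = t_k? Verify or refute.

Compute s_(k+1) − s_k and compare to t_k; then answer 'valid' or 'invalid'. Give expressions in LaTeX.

s_(k+1) = 2*(-2)**k*(k + 2)*(3*k + 4)/(k + 4)
s_(k+1) − s_k = (-2)**k*(9*k**3 + 54*k**2 + 93*k + 52)/(k**2 + 7*k + 12)
(s_(k+1) − s_k) − t_k = (-2)**(k + 1)*(9*k**2 + 39*k + 28)/(k**2 + 7*k + 12)

Invalid: residual \frac{\left(-2\right)^{k + 1} \left(9 k^{2} + 39 k + 28\right)}{k^{2} + 7 k + 12} ≠ 0.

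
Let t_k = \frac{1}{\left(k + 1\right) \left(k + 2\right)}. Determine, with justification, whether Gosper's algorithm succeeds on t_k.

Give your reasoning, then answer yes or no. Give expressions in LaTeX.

Ratio r(k) = (k + 1)/(k + 3).
So A=k + 1 and B=k + 3, with C=1.
f must satisfy (k + 1)·f(k+1) − (k + 2)·f(k) = 1.
Degrees (1,1,0) ⇒ d ≤ 1.
Coefficient equations give f(k) = k.
Certificate R = B(k−1)f/C = k*(k + 2) gives s_k = k/(k + 1).
Verify: 1/(k**2 + 3*k + 2) matches t_k.

Yes. s_k = \frac{k}{k + 1}.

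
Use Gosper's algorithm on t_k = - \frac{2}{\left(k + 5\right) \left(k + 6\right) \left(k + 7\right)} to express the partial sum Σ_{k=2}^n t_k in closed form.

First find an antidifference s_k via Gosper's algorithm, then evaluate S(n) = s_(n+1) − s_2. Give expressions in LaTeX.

The ratio is (k + 5)/(k + 8).
Take A(k)=k + 5, B(k)=k + 8, C(k)=1.
Need (k + 5)·f(k+1) − (k + 7)·f(k) = 1.
Bound: deg f ≤ 2.
Match coefficients ⇒ f(k) = k*(k + 11)/60.
R(k) = B(k−1)·f(k)/C(k) = k*(k + 7)*(k + 11)/60; s_k = R·t_k = k*(-k - 11)/(30*(k + 5)*(k + 6)).
Δs = -2/(k**3 + 18*k**2 + 107*k + 210), as required.
s_(n+1) = (-n**2 - 13*n - 12)/(30*(n**2 + 13*n + 42)) and s_(2) = -13/840, so S(n) = (-n**2 - 13*n + 14)/(56*(n**2 + 13*n + 42)).

S(n) = \frac{- n^{2} - 13 n + 14}{56 \left(n^{2} + 13 n + 42\right)}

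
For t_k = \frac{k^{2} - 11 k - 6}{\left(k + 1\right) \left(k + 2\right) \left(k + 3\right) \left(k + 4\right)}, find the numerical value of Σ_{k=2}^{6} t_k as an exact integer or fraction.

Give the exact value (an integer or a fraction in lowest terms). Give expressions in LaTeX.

Compute t_(k+1)/t_k: get (k + 1)*(11*k - (k + 1)**2 + 17)/((k + 5)*(-k**2 + 11*k + 6)).
Take A(k)=k + 1, B(k)=k + 5, C(k)=k**2 - 11*k - 6.
Need (k + 1)·f(k+1) − (k + 4)·f(k) = k**2 - 11*k - 6.
Degrees (1,1,2) ⇒ d ≤ 3.
A polynomial solution: f(k) = -k*(k**2 + 8*k + 3)/2.
So s_k = (B(k−1)f/C)·t_k = (-k*(k + 4)*(k**2 + 8*k + 3)/(2*(k**2 - 11*k - 6)))·t_k = k*(-k**2 - 8*k - 3)/(2*(k + 1)*(k + 2)*(k + 3)).
Verify: (k**2 - 11*k - 6)/(k**4 + 10*k**3 + 35*k**2 + 50*k + 24) matches t_k.
Telescoping: Σ = s_(7) − s_(2) = -21/40 − (-23/60) = -17/120.

Σ = -17/120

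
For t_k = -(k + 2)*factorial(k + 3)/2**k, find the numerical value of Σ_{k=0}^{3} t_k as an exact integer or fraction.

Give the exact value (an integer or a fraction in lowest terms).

r(k) = (k + 3)*(k + 4)/(2*(k + 2)) after simplifying.
A = k/2 + 2, B = 1, C = k + 2.
Solve (k/2 + 2)·f(k+1) − (1)·f(k) = k + 2.
d = 0 from the (1,0,1) case.
Solve for f: f(k) = 2 (degree 0 ≤ 0).
R(k) = B(k−1)·f(k)/C(k) = 2/(k + 2); s_k = R·t_k = -2**(1 - k)*factorial(k + 3).
Check: Δs_k = -(k + 2)*factorial(k + 3)/2**k. ✓
Sum = s_(4) − s_(0); s_(4) = -630, s_(0) = -12 ⇒ -618.

Σ = -618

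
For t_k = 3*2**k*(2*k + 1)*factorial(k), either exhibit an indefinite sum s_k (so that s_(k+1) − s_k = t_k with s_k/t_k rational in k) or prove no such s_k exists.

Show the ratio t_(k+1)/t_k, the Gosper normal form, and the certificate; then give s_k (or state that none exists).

s_k = 3*2**k*factorial(k)

r(k) = 2*(k + 1)*(2*k + 3)/(2*k + 1) after simplifying.
Normal form (A,B,C) = (2*k + 2, 1, k + 1/2).
Solve (2*k + 2)·f(k+1) − (1)·f(k) = k + 1/2.
Degrees (1,0,1) ⇒ d ≤ 0.
A polynomial solution: f(k) = 1/2.
Then R = B(k−1)f/C = 1/(2*k + 1), so s_k = R(k)·t_k = 3*2**k*factorial(k).
s_(k+1) − s_k = 3*2**k*(2*k + 1)*factorial(k) = t_k.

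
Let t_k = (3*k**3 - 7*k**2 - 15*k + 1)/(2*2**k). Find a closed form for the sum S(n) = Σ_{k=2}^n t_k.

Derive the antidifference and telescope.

S(n) = 2**(-n - 1)*(2**(n + 4) - 3*n**3 - 11*n**2 - 11*n - 7)

The ratio is (3*k**3 + 2*k**2 - 20*k - 18)/(2*(3*k**3 - 7*k**2 - 15*k + 1)).
Factor: A=1/2; B=1; C=k**3 - 7*k**2/3 - 5*k + 1/3.
Need (1/2)·f(k+1) − (1)·f(k) = k**3 - 7*k**2/3 - 5*k + 1/3.
Bound: deg f ≤ 3.
Solving with deg f ≤ 3: f(k) = -2*(3*k**3 + 2*k**2 - 2*k + 4)/3.
So s_k = (B(k−1)f/C)·t_k = (-2*(3*k**3 + 2*k**2 - 2*k + 4)/(3*k**3 - 7*k**2 - 15*k + 1))·t_k = (-3*k**3 - 2*k**2 + 2*k - 4)/2**k.
s_(k+1) − s_k = (3*k**3 - 7*k**2 - 15*k + 1)/(2*2**k) = t_k.
Telescope: S(n) = s_(n+1) − s_(2) = 2**(-n - 1)*(-3*n**3 - 11*n**2 - 11*n - 7) − (-8) = 2**(-n - 1)*(2**(n + 4) - 3*n**3 - 11*n**2 - 11*n - 7).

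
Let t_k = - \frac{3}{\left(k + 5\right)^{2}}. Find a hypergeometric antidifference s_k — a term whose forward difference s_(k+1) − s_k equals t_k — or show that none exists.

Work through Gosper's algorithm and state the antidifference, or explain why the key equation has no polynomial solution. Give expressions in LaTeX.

none (Gosper's algorithm certifies no s_k)

Compute t_(k+1)/t_k: get (k + 5)**2/(k + 6)**2.
A = k**2 + 10*k + 25, B = k**2 + 12*k + 36, C = 1.
Need (k**2 + 10*k + 25)·f(k+1) − (k**2 + 10*k + 25)·f(k) = 1.
Bound: deg f ≤ 0.
Write f(k) = c0. Then LHS − RHS = -1, requiring -1 = 0: contradictory. No certificate.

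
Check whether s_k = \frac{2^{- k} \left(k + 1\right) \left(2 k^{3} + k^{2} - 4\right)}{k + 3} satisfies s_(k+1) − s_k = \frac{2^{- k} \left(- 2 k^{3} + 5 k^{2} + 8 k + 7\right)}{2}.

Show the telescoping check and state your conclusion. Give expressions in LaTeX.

s_(k+1) = (k + 2)*(2*(k + 1)**3 + (k + 1)**2 - 4)/(2*2**k*(k + 4))
s_(k+1) − s_k = (-2*k**5 - 5*k**4 + 29*k**3 + 81*k**2 + 83*k + 26)/(2*2**k*(k**2 + 7*k + 12))
(s_(k+1) − s_k) − t_k = (2*k**4 + 5*k**3 - 21*k**2 - 31*k - 29)/(2**k*(k**2 + 7*k + 12))

Invalid: residual \frac{2^{- k} \left(2 k^{4} + 5 k^{3} - 21 k^{2} - 31 k - 29\right)}{k^{2} + 7 k + 12} ≠ 0.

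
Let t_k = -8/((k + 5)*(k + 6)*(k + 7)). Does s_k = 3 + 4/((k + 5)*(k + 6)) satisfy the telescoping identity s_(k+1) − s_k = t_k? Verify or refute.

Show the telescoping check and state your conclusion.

s_(k+1) = 3 + 4/((k + 6)*(k + 7))
s_(k+1) − s_k = -8/(k**3 + 18*k**2 + 107*k + 210)
(s_(k+1) − s_k) − t_k = 0

valid (s_(k+1) − s_k reduces to t_k)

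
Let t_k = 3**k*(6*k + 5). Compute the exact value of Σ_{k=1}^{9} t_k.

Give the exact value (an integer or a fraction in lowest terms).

The ratio is 3*(6*k + 11)/(6*k + 5).
So A=3 and B=1, with C=k + 5/6.
Set up (3)·f(k+1) − (1)·f(k) − (k + 5/6) = 0.
From deg A=0, deg B=0, deg C=1: d=1.
Solve for f: f(k) = (3*k - 2)/6 (degree 1 ≤ 1).
R(k) = B(k−1)·f(k)/C(k) = (3*k - 2)/(6*k + 5); s_k = R·t_k = 3**k*(3*k - 2).
Verify: 3**k*(6*k + 5) matches t_k.
Evaluate s at k=10 and k=1: 1653372 and 3; difference 1653369.

Σ = 1653369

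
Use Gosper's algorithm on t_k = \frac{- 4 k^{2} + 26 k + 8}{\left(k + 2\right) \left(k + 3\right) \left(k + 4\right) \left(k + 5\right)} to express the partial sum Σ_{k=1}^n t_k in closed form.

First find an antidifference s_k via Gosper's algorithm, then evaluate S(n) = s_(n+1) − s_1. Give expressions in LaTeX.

S(n) = \frac{n \left(n^{2} + 252 n + 347\right)}{60 \left(n^{3} + 12 n^{2} + 47 n + 60\right)}

The ratio is (k + 2)*(13*k - 2*(k + 1)**2 + 17)/((k + 6)*(-2*k**2 + 13*k + 4)).
So A=k + 2 and B=k + 6, with C=k**2 - 13*k/2 - 2.
Solve (k + 2)·f(k+1) − (k + 5)·f(k) = k**2 - 13*k/2 - 2.
deg f ≤ 3 (via 1,1,2).
Solve for f: f(k) = -k*(k**2 + 57*k - 10)/48 (degree 3 ≤ 3).
So s_k = (B(k−1)f/C)·t_k = (-k*(k + 5)*(k**2 + 57*k - 10)/(24*(2*k**2 - 13*k - 4)))·t_k = k*(k**2 + 57*k - 10)/(12*(k + 2)*(k + 3)*(k + 4)).
Δs = 2*(-2*k**2 + 13*k + 4)/(k**4 + 14*k**3 + 71*k**2 + 154*k + 120), as required.
Telescope: S(n) = s_(n+1) − s_(1) = (n**3 + 60*n**2 + 107*n + 48)/(12*(n**3 + 12*n**2 + 47*n + 60)) − (1/15) = n*(n**2 + 252*n + 347)/(60*(n**3 + 12*n**2 + 47*n + 60)).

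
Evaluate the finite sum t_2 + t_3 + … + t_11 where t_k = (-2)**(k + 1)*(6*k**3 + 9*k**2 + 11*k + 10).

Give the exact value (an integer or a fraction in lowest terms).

Ratio r(k) = 2*(-6*k**3 - 27*k**2 - 47*k - 36)/(6*k**3 + 9*k**2 + 11*k + 10).
Factor: A=-2; B=1; C=k**3 + 3*k**2/2 + 11*k/6 + 5/3.
Key eq: (-2)·f(k+1) = (1)·f(k) + (k**3 + 3*k**2/2 + 11*k/6 + 5/3).
From deg A=0, deg B=0, deg C=3: d=3.
Solving with deg f ≤ 3: f(k) = -(2*k**3 - k**2 + k + 2)/6.
R(k) = B(k−1)·f(k)/C(k) = -(2*k**3 - k**2 + k + 2)/(6*k**3 + 9*k**2 + 11*k + 10); s_k = R·t_k = (-2)**(k + 1)*(-2*k**3 + k**2 - k - 2).
Check: Δs_k = (-2)**(k + 1)*(6*k**3 + 9*k**2 + 11*k + 10). ✓
Telescoping: Σ = s_(12) − s_(2) = 27246592 − (128) = 27246464.

Σ = 27246464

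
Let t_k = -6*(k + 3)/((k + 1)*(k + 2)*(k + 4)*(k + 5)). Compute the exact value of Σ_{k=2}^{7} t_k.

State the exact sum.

Σ = -5/36

r(k) = (k + 1)*(k + 4)**2/((k + 3)**2*(k + 6)) after simplifying.
Factor: A=k + 1; B=k + 6; C=k**2 + 6*k + 9.
Key eq: (k + 1)·f(k+1) = (k + 5)·f(k) + (k**2 + 6*k + 9).
Bound: deg f ≤ 4.
Solve for f: f(k) = k*(k + 2)*(k + 3)*(k + 5)/8 (degree 4 ≤ 4).
R(k) = B(k−1)·f(k)/C(k) = k*(k + 2)*(k + 5)**2/(8*(k + 3)); s_k = R·t_k = 3*k*(-k - 5)/(4*(k**2 + 5*k + 4)).
Verify: 6*(-k - 3)/(k**4 + 12*k**3 + 49*k**2 + 78*k + 40) matches t_k.
Evaluate s at k=8 and k=2: -13/18 and -7/12; difference -5/36.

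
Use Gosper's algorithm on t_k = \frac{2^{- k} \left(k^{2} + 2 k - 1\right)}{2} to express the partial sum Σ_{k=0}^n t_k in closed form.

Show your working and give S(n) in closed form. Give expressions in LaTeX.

Ratio r(k) = (k**2 + 4*k + 2)/(2*(k**2 + 2*k - 1)).
Factor: A=1/2; B=1; C=k**2 + 2*k - 1.
Need (1/2)·f(k+1) − (1)·f(k) = k**2 + 2*k - 1.
d = 2 from the (0,0,2) case.
Match coefficients ⇒ f(k) = -2*(k + 2)**2.
Get s_k = R·t_k = (-k**2 - 4*k - 4)/2**k with R(k) = B(k−1)f(k)/C(k) = -2*(k + 2)**2/(k**2 + 2*k - 1).
Check: Δs_k = (k**2 + 2*k - 1)/(2*2**k). ✓
Σ_(k=0)^n t_k = s_(n+1) − s_(0) = (2**(-n - 1)*(-n**2 - 6*n - 9)) − (-4), i.e. 2**(-n - 1)*(2**(n + 3) - n**2 - 6*n - 9).

S(n) = 2^{- n - 1} \left(2^{n + 3} - n^{2} - 6 n - 9\right)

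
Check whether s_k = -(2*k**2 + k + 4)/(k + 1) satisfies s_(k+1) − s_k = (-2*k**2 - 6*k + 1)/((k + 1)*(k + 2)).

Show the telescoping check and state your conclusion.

Valid — Δs_k = t_k.

s_(k+1) = (-k - 2*(k + 1)**2 - 5)/(k + 2)
s_(k+1) − s_k = (-2*k**2 - 6*k + 1)/(k**2 + 3*k + 2)
(s_(k+1) − s_k) − t_k = 0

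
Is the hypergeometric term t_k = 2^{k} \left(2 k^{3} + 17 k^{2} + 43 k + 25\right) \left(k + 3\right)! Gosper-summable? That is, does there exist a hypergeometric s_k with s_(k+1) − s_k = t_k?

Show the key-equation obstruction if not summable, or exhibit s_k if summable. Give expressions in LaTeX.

Ratio r(k) = 2*(2*k**4 + 31*k**3 + 175*k**2 + 419*k + 348)/(2*k**3 + 17*k**2 + 43*k + 25).
Gosper form: A/B · C(k+1)/C(k) with A=2*k + 8, B=1, C=k**3 + 17*k**2/2 + 43*k/2 + 25/2.
Need (2*k + 8)·f(k+1) − (1)·f(k) = k**3 + 17*k**2/2 + 43*k/2 + 25/2.
Bound: deg f ≤ 2.
A polynomial solution: f(k) = (k**2 + 3*k - 1)/2.
R(k) = B(k−1)·f(k)/C(k) = (k**2 + 3*k - 1)/(2*k**3 + 17*k**2 + 43*k + 25); s_k = R·t_k = 2**k*(k**2 + 3*k - 1)*factorial(k + 3).
Verify: 2**k*(2*k**3 + 17*k**2 + 43*k + 25)*factorial(k + 3) matches t_k.

Yes. s_k = 2^{k} \left(k^{2} + 3 k - 1\right) \left(k + 3\right)!.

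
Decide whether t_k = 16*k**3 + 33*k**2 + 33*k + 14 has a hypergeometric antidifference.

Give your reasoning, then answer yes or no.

Yes. s_k = k*(4*k**3 + 3*k**2 + 4*k + 3).

r(k) = (16*k**3 + 81*k**2 + 147*k + 96)/(16*k**3 + 33*k**2 + 33*k + 14) after simplifying.
So A=1 and B=1, with C=k**3 + 33*k**2/16 + 33*k/16 + 7/8.
Set up (1)·f(k+1) − (1)·f(k) − (k**3 + 33*k**2/16 + 33*k/16 + 7/8) = 0.
Degrees (0,0,3) ⇒ d ≤ 4.
Solve for f: f(k) = k*(4*k + 3)*(k**2 + 1)/16 (degree 4 ≤ 4).
Certificate R = B(k−1)f/C = k*(4*k + 3)*(k**2 + 1)/(16*k**3 + 33*k**2 + 33*k + 14) gives s_k = k*(4*k**3 + 3*k**2 + 4*k + 3).
Check: Δs_k = 16*k**3 + 33*k**2 + 33*k + 14. ✓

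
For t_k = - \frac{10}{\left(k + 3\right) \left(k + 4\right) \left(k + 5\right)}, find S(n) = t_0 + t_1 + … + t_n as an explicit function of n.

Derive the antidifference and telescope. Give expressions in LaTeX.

Ratio r(k) = (k + 3)/(k + 6).
A = k + 3, B = k + 6, C = 1.
f must satisfy (k + 3)·f(k+1) − (k + 5)·f(k) = 1.
Bound: deg f ≤ 2.
Solving with deg f ≤ 2: f(k) = k*(k + 7)/24.
So s_k = (B(k−1)f/C)·t_k = (k*(k + 5)*(k + 7)/24)·t_k = 5*k*(-k - 7)/(12*(k + 3)*(k + 4)).
Check: Δs_k = -10/(k**3 + 12*k**2 + 47*k + 60). ✓
Evaluate: s_(n+1) = 5*(-n**2 - 9*n - 8)/(12*(n**2 + 9*n + 20)); subtract s_(0) = 0 ⇒ S(n) = 5*(-n**2 - 9*n - 8)/(12*(n**2 + 9*n + 20)).

S(n) = \frac{5 \left(- n^{2} - 9 n - 8\right)}{12 \left(n^{2} + 9 n + 20\right)}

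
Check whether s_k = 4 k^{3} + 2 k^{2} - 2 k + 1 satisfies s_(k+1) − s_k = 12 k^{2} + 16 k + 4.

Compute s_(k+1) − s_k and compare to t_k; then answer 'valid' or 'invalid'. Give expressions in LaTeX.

valid; difference matches t_k

s_(k+1) = 4*k**3 + 14*k**2 + 14*k + 5
s_(k+1) − s_k = 12*k**2 + 16*k + 4
(s_(k+1) − s_k) − t_k = 0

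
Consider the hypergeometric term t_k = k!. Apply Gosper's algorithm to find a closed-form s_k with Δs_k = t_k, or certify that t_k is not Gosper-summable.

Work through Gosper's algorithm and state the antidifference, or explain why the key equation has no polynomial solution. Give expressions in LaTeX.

t_(k+1)/t_k = k + 1.
Factor: A=k + 1; B=1; C=1.
f must satisfy (k + 1)·f(k+1) − (1)·f(k) = 1.
Bound: deg f ≤ -1.
Bound -1 < 0, so the key equation has no polynomial solution.

none — t_k is not Gosper-summable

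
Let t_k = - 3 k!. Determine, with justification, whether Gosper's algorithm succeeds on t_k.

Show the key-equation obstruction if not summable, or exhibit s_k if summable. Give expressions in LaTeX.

The ratio is k + 1.
Normal form (A,B,C) = (k + 1, 1, 1).
Need (k + 1)·f(k+1) − (1)·f(k) = 1.
d = -1 from the (1,0,0) case.
deg f ≤ -1 is impossible — no certificate.

No. Not Gosper-summable.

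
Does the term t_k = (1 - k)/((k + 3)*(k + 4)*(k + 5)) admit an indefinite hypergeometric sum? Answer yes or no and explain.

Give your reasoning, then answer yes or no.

r(k) = k*(k + 3)/((k - 1)*(k + 6)) after simplifying.
Take A(k)=k + 3, B(k)=k + 6, C(k)=k - 1.
Key eq: (k + 3)·f(k+1) = (k + 5)·f(k) + (k - 1).
From deg A=1, deg B=1, deg C=1: d=2.
Solve for f: f(k) = k*(k - 5)/12 (degree 2 ≤ 2).
Get s_k = R·t_k = k*(5 - k)/(12*(k + 3)*(k + 4)) with R(k) = B(k−1)f(k)/C(k) = k*(k - 5)*(k + 5)/(12*(k - 1)).
Verify: (1 - k)/(k**3 + 12*k**2 + 47*k + 60) matches t_k.

Yes. s_k = k*(5 - k)/(12*(k + 3)*(k + 4)).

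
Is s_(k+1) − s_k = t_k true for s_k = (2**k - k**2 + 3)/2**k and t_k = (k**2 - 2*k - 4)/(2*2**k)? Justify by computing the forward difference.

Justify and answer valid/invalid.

Valid — Δs_k = t_k.

s_(k+1) = (2*2**k - (k + 1)**2 + 3)/(2*2**k)
s_(k+1) − s_k = (k**2 - 2*k - 4)/(2*2**k)
(s_(k+1) − s_k) − t_k = 0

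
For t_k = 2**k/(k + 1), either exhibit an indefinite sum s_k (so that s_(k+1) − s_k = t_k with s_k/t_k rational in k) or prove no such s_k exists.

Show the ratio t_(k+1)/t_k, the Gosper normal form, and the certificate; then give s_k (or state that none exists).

t_(k+1)/t_k = 2*(k + 1)/(k + 2).
Factor: A=2*k + 2; B=k + 2; C=1.
Set up (2*k + 2)·f(k+1) − (k + 1)·f(k) − (1) = 0.
Degrees (1,1,0) ⇒ d ≤ -1.
d = -1 < 0 ⇒ no nonzero polynomial f; not summable.

none (Gosper's algorithm certifies no s_k)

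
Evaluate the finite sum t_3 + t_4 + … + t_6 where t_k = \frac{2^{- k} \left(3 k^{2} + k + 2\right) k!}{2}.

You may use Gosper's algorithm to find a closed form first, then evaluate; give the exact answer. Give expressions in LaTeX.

t_(k+1)/t_k = (k + 1)*(k + 3*(k + 1)**2 + 3)/(2*(3*k**2 + k + 2)).
Normal form (A,B,C) = (k/2 + 1/2, 1, k**2 + k/3 + 2/3).
Need (k/2 + 1/2)·f(k+1) − (1)·f(k) = k**2 + k/3 + 2/3.
From deg A=1, deg B=0, deg C=2: d=1.
Solve for f: f(k) = 2*(3*k + 1)/3 (degree 1 ≤ 1).
Certificate R = B(k−1)f/C = 2*(3*k + 1)/(3*k**2 + k + 2) gives s_k = (3*k + 1)*factorial(k)/2**k.
Check: Δs_k = (3*k**2 + k + 2)*factorial(k)/(2*2**k). ✓
Evaluate s at k=7 and k=3: 3465/4 and 15/2; difference 3435/4.

Σ = 3435/4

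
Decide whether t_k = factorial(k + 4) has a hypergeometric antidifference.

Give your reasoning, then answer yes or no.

t_(k+1)/t_k = k + 5.
Gosper form: A/B · C(k+1)/C(k) with A=k + 5, B=1, C=1.
Key eq: (k + 5)·f(k+1) = (1)·f(k) + (1).
deg f ≤ -1 (via 1,0,0).
Negative degree bound (-1): no f exists, t_k not Gosper-summable.

No. Not Gosper-summable.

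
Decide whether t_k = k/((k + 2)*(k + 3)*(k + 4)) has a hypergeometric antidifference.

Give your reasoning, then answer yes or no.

Yes. s_k = k*(k - 1)/(6*(k + 2)*(k + 3)).

Compute t_(k+1)/t_k: get (k + 1)*(k + 2)/(k*(k + 5)).
Gosper form: A/B · C(k+1)/C(k) with A=k + 2, B=k + 5, C=k.
Key eq: (k + 2)·f(k+1) = (k + 4)·f(k) + (k).
deg f ≤ 2 (via 1,1,1).
Solve for f: f(k) = k*(k - 1)/6 (degree 2 ≤ 2).
Certificate R = B(k−1)f/C = (k - 1)*(k + 4)/6 gives s_k = k*(k - 1)/(6*(k + 2)*(k + 3)).
Check: Δs_k = k/(k**3 + 9*k**2 + 26*k + 24). ✓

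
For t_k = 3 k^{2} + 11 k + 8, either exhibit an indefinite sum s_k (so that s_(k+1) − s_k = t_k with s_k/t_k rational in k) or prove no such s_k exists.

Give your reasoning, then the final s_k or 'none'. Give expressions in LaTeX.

s_k = k \left(k^{2} + 4 k + 3\right)

Step 1: r(k) = (3*k**2 + 17*k + 22)/(3*k**2 + 11*k + 8).
So A=1 and B=1, with C=k**2 + 11*k/3 + 8/3.
f must satisfy (1)·f(k+1) − (1)·f(k) = k**2 + 11*k/3 + 8/3.
Bound: deg f ≤ 3.
Coefficient equations give f(k) = k*(k + 1)*(k + 3)/3.
Then R = B(k−1)f/C = k*(k + 3)/(3*k + 8), so s_k = R(k)·t_k = k*(k**2 + 4*k + 3).
Verify: 3*k**2 + 11*k + 8 matches t_k.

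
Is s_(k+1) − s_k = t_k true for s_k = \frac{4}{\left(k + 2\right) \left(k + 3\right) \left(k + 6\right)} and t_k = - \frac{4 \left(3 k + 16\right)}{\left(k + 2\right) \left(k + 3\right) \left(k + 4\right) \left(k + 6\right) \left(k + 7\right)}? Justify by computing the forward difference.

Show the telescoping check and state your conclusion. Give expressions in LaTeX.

s_(k+1) = 4/((k + 3)*(k + 4)*(k + 7))
s_(k+1) − s_k = 4*(-3*k - 16)/(k**5 + 22*k**4 + 185*k**3 + 740*k**2 + 1404*k + 1008)
(s_(k+1) − s_k) − t_k = 0

valid (s_(k+1) − s_k reduces to t_k)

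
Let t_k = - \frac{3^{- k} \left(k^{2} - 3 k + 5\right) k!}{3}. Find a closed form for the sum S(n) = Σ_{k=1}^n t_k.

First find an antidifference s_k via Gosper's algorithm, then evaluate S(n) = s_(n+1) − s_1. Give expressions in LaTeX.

Step 1: r(k) = (k**3 + 2*k + 3)/(3*(k**2 - 3*k + 5)).
A = k/3 + 1/3, B = 1, C = k**2 - 3*k + 5.
Key eq: (k/3 + 1/3)·f(k+1) = (1)·f(k) + (k**2 - 3*k + 5).
deg f ≤ 1 (via 1,0,2).
A polynomial solution: f(k) = 3*(k - 2).
Get s_k = R·t_k = -(k - 2)*factorial(k)/3**k with R(k) = B(k−1)f(k)/C(k) = 3*(k - 2)/(k**2 - 3*k + 5).
Verify: -(k**2 - 3*k + 5)*factorial(k)/(3*3**k) matches t_k.
Σ_(k=1)^n t_k = s_(n+1) − s_(1) = (-3**(-n - 1)*(n - 1)*factorial(n + 1)) − (1/3), i.e. 3**(-n - 1)*(-3**n - n**2*factorial(n) + factorial(n)).

S(n) = 3^{- n - 1} \left(- 3^{n} - n^{2} n! + n!\right)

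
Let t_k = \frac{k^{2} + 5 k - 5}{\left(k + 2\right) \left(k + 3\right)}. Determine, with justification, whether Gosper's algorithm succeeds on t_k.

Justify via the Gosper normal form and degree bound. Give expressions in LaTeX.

Yes. s_k = \frac{k \left(2 k - 7\right)}{2 \left(k + 2\right)}.

Ratio r(k) = (k + 2)*(5*k + (k + 1)**2)/((k + 4)*(k**2 + 5*k - 5)).
Take A(k)=k + 2, B(k)=k + 4, C(k)=k**2 + 5*k - 5.
Set up (k + 2)·f(k+1) − (k + 3)·f(k) − (k**2 + 5*k - 5) = 0.
d = 2 from the (1,1,2) case.
Coefficient equations give f(k) = k*(2*k - 7)/2.
R(k) = B(k−1)·f(k)/C(k) = k*(k + 3)*(2*k - 7)/(2*(k**2 + 5*k - 5)); s_k = R·t_k = k*(2*k - 7)/(2*(k + 2)).
s_(k+1) − s_k = (k**2 + 5*k - 5)/(k**2 + 5*k + 6) = t_k.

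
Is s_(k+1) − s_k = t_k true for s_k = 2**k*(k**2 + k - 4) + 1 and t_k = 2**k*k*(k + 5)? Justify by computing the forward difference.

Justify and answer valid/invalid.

s_(k+1) = 2**(k + 1)*(k + (k + 1)**2 - 3) + 1
s_(k+1) − s_k = 2**k*k*(k + 5)
(s_(k+1) − s_k) − t_k = 0

Valid — Δs_k = t_k.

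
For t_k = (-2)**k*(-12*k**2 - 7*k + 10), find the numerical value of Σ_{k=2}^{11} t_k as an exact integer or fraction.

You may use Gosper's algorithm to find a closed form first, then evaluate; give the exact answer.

Step 1: r(k) = 2*(-7*k - 12*(k + 1)**2 + 3)/(12*k**2 + 7*k - 10).
Gosper form: A/B · C(k+1)/C(k) with A=-2, B=1, C=k**2 + 7*k/12 - 5/6.
Set up (-2)·f(k+1) − (1)·f(k) − (k**2 + 7*k/12 - 5/6) = 0.
d = 2 from the (0,0,2) case.
Solving with deg f ≤ 2: f(k) = -(4*k**2 - 3*k - 4)/12.
So s_k = (B(k−1)f/C)·t_k = (-(4*k**2 - 3*k - 4)/((3*k - 2)*(4*k + 5)))·t_k = (-2)**k*(4*k**2 - 3*k - 4).
Δs = (-2)**k*(-12*k**2 - 7*k + 10), as required.
Sum = s_(12) − s_(2); s_(12) = 2195456, s_(2) = 24 ⇒ 2195432.

Σ = 2195432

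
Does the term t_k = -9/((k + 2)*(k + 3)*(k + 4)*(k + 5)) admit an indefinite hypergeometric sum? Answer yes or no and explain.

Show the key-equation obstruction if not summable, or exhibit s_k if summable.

The ratio is (k + 2)/(k + 6).
Factor: A=k + 2; B=k + 6; C=1.
Solve (k + 2)·f(k+1) − (k + 5)·f(k) = 1.
Bound: deg f ≤ 3.
Match coefficients ⇒ f(k) = k*(k**2 + 9*k + 26)/72.
Certificate R = B(k−1)f/C = k*(k + 5)*(k**2 + 9*k + 26)/72 gives s_k = k*(-k**2 - 9*k - 26)/(8*(k + 2)*(k + 3)*(k + 4)).
Verify: -9/(k**4 + 14*k**3 + 71*k**2 + 154*k + 120) matches t_k.

Yes. s_k = k*(-k**2 - 9*k - 26)/(8*(k + 2)*(k + 3)*(k + 4)).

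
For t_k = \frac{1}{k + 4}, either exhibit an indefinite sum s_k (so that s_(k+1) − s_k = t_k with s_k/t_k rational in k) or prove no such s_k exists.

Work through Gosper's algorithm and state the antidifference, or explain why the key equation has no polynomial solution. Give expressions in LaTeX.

none (Gosper's algorithm certifies no s_k)

Step 1: r(k) = (k + 4)/(k + 5).
Factor: A=k + 4; B=k + 5; C=1.
Need (k + 4)·f(k+1) − (k + 4)·f(k) = 1.
Degrees (1,1,0) ⇒ d ≤ 0.
Generic f = c0 gives residual -1; -1 = 0 cannot hold, so t_k is not Gosper-summable.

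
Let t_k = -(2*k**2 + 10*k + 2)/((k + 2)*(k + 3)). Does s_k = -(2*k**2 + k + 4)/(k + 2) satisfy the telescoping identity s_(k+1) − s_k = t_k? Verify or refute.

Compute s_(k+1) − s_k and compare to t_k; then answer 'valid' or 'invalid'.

s_(k+1) = (-k - 2*(k + 1)**2 - 5)/(k + 3)
s_(k+1) − s_k = 2*(-k**2 - 5*k - 1)/(k**2 + 5*k + 6)
(s_(k+1) − s_k) − t_k = 0

Valid: the claim telescopes to t_k.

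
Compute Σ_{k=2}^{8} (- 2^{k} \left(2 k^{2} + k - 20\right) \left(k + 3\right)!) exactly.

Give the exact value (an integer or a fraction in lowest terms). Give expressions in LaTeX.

The ratio is 2*(k + 4)*(k + 2*(k + 1)**2 - 19)/(2*k**2 + k - 20).
Gosper form: A/B · C(k+1)/C(k) with A=2*k + 8, B=1, C=k**2 + k/2 - 10.
Need (2*k + 8)·f(k+1) − (1)·f(k) = k**2 + k/2 - 10.
From deg A=1, deg B=0, deg C=2: d=1.
Match coefficients ⇒ f(k) = (k - 4)/2.
R(k) = B(k−1)·f(k)/C(k) = (k - 4)/(2*k**2 + k - 20); s_k = R·t_k = -2**k*(k - 4)*factorial(k + 3).
s_(k+1) − s_k = -2**k*(2*k**2 + k - 20)*factorial(k + 3) = t_k.
Evaluate s at k=9 and k=2: -1226244096000 and 960; difference -1226244096960.

Σ = -1226244096960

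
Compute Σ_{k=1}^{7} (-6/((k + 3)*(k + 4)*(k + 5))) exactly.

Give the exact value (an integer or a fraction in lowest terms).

The ratio is (k + 3)/(k + 6).
Factor: A=k + 3; B=k + 6; C=1.
f must satisfy (k + 3)·f(k+1) − (k + 5)·f(k) = 1.
Bound: deg f ≤ 2.
Match coefficients ⇒ f(k) = k*(k + 7)/24.
So s_k = (B(k−1)f/C)·t_k = (k*(k + 5)*(k + 7)/24)·t_k = k*(-k - 7)/(4*(k + 3)*(k + 4)).
Δs = -6/(k**3 + 12*k**2 + 47*k + 60), as required.
Telescoping: Σ = s_(8) − s_(1) = -5/22 − (-1/10) = -7/55.

Σ = -7/55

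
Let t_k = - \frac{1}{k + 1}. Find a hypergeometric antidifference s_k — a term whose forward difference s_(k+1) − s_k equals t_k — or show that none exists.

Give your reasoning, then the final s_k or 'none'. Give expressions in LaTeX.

no hypergeometric antidifference exists

Ratio r(k) = (k + 1)/(k + 2).
A = k + 1, B = k + 2, C = 1.
Solve (k + 1)·f(k+1) − (k + 1)·f(k) = 1.
From deg A=1, deg B=1, deg C=0: d=0.
Generic f = c0 gives residual -1; -1 = 0 cannot hold, so t_k is not Gosper-summable.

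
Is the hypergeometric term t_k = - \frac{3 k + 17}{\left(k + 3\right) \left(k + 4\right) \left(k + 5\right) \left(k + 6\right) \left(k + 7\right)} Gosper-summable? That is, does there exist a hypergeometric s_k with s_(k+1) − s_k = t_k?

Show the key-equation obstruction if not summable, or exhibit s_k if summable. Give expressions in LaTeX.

Yes. s_k = \frac{k \left(- k^{2} - 13 k - 54\right)}{72 \left(k^{3} + 13 k^{2} + 54 k + 72\right)}.

t_(k+1)/t_k = (k + 3)*(3*k + 20)/((k + 8)*(3*k + 17)).
Factor: A=k + 3; B=k + 8; C=k + 17/3.
Solve (k + 3)·f(k+1) − (k + 7)·f(k) = k + 17/3.
Degrees (1,1,1) ⇒ d ≤ 4.
Solving with deg f ≤ 4: f(k) = k*(k + 5)*(k**2 + 13*k + 54)/216.
Then R = B(k−1)f/C = k*(k + 5)*(k + 7)*(k**2 + 13*k + 54)/(72*(3*k + 17)), so s_k = R(k)·t_k = k*(-k**2 - 13*k - 54)/(72*(k**3 + 13*k**2 + 54*k + 72)).
Δs = (-3*k - 17)/(k**5 + 25*k**4 + 245*k**3 + 1175*k**2 + 2754*k + 2520), as required.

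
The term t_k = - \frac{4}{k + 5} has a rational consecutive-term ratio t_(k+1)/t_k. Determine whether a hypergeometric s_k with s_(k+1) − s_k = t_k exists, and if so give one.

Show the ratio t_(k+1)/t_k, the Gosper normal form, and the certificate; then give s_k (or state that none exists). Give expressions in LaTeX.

r(k) = (k + 5)/(k + 6) after simplifying.
Normal form (A,B,C) = (k + 5, k + 6, 1).
Set up (k + 5)·f(k+1) − (k + 5)·f(k) − (1) = 0.
Degrees (1,1,0) ⇒ d ≤ 0.
Put f(k) = c0: A·f(k+1) − B(k−1)·f(k) − C = -1; need -1 = 0 — inconsistent ⇒ no f, not summable.

none (Gosper's algorithm certifies no s_k)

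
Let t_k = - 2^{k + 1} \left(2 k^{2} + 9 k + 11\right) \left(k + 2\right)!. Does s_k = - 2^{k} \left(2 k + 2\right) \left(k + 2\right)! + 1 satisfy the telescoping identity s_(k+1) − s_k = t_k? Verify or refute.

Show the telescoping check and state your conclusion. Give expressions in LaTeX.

valid; difference matches t_k

s_(k+1) = -2**(k + 1)*(2*k + 4)*factorial(k + 3) + 1
s_(k+1) − s_k = -2**(k + 1)*(2*k**2 + 9*k + 11)*factorial(k + 2)
(s_(k+1) − s_k) − t_k = 0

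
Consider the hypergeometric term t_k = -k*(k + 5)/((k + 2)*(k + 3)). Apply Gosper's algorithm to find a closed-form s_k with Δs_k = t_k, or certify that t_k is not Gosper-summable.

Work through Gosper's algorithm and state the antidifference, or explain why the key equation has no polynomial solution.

Step 1: r(k) = (k + 1)*(k + 2)*(k + 6)/(k*(k + 4)*(k + 5)).
A = k + 2, B = k + 4, C = k**2 + 5*k.
Need (k + 2)·f(k+1) − (k + 3)·f(k) = k**2 + 5*k.
d = 2 from the (1,1,2) case.
A polynomial solution: f(k) = k*(k - 1).
Certificate R = B(k−1)f/C = (k - 1)*(k + 3)/(k + 5) gives s_k = k*(1 - k)/(k + 2).
s_(k+1) − s_k = k*(-k - 5)/(k**2 + 5*k + 6) = t_k.

s_k = k*(1 - k)/(k + 2)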